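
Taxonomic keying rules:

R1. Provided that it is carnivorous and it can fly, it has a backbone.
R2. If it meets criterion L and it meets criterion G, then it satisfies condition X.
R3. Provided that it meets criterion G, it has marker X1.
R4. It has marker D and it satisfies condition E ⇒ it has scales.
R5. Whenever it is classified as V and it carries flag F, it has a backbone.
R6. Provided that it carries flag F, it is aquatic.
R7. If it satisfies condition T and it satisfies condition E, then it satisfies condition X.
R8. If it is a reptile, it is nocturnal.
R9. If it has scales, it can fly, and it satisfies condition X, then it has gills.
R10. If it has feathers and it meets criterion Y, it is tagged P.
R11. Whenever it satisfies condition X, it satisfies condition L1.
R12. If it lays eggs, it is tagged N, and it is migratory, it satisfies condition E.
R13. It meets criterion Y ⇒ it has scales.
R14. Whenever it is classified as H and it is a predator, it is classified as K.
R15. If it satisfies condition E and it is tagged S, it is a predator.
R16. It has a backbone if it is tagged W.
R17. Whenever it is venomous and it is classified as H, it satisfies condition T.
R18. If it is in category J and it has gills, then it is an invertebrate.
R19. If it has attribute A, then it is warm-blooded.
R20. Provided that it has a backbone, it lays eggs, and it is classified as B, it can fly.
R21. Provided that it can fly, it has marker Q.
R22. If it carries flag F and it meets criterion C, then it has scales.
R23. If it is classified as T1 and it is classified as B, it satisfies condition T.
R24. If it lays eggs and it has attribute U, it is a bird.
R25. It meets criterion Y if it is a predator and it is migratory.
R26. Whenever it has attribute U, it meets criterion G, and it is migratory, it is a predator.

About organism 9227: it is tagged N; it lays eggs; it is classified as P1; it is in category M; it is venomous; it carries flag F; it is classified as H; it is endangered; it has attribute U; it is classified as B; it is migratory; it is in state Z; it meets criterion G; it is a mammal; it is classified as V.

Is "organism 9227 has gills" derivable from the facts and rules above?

By R5 (it is classified as V, it carries flag F): it has a backbone.
By R12 (it lays eggs, it is tagged N, it is migratory): it satisfies condition E.
By R17 (it is venomous, it is classified as H): it satisfies condition T.
By R20 (it has a backbone, it lays eggs, it is classified as B): it can fly.
By R26 (it has attribute U, it meets criterion G, it is migratory): it is a predator.
By R7 (it satisfies condition T, it satisfies condition E): it satisfies condition X.
By R25 (it is a predator, it is migratory): it meets criterion Y.
By R13 (it meets criterion Y): it has scales.
By R9 (it has scales, it can fly, it satisfies condition X): it has gills.

Yes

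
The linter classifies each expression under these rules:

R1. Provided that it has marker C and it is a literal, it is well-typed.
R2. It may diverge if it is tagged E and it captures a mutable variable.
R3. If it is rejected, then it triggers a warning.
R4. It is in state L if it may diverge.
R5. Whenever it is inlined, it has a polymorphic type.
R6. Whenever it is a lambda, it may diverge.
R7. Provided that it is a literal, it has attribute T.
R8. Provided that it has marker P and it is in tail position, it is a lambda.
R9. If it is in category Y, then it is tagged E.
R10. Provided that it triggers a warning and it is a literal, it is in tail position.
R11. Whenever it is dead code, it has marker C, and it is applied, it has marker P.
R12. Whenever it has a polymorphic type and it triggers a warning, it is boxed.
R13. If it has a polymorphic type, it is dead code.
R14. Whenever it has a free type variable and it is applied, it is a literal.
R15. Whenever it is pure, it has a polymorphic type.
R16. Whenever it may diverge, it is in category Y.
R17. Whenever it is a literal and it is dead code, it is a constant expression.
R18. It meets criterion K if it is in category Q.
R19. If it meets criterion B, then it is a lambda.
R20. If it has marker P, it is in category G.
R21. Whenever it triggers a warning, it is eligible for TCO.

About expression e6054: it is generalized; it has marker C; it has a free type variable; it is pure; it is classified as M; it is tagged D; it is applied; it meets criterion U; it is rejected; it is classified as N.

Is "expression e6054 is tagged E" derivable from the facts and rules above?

Yes

By R3 (it is rejected): it triggers a warning.
By R14 (it has a free type variable, it is applied): it is a literal.
By R15 (it is pure): it has a polymorphic type.
By R10 (it triggers a warning, it is a literal): it is in tail position.
By R13 (it has a polymorphic type): it is dead code.
By R11 (it is dead code, it has marker C, it is applied): it has marker P.
By R8 (it has marker P, it is in tail position): it is a lambda.
By R6 (it is a lambda): it may diverge.
By R16 (it may diverge): it is in category Y.
By R9 (it is in category Y): it is tagged E.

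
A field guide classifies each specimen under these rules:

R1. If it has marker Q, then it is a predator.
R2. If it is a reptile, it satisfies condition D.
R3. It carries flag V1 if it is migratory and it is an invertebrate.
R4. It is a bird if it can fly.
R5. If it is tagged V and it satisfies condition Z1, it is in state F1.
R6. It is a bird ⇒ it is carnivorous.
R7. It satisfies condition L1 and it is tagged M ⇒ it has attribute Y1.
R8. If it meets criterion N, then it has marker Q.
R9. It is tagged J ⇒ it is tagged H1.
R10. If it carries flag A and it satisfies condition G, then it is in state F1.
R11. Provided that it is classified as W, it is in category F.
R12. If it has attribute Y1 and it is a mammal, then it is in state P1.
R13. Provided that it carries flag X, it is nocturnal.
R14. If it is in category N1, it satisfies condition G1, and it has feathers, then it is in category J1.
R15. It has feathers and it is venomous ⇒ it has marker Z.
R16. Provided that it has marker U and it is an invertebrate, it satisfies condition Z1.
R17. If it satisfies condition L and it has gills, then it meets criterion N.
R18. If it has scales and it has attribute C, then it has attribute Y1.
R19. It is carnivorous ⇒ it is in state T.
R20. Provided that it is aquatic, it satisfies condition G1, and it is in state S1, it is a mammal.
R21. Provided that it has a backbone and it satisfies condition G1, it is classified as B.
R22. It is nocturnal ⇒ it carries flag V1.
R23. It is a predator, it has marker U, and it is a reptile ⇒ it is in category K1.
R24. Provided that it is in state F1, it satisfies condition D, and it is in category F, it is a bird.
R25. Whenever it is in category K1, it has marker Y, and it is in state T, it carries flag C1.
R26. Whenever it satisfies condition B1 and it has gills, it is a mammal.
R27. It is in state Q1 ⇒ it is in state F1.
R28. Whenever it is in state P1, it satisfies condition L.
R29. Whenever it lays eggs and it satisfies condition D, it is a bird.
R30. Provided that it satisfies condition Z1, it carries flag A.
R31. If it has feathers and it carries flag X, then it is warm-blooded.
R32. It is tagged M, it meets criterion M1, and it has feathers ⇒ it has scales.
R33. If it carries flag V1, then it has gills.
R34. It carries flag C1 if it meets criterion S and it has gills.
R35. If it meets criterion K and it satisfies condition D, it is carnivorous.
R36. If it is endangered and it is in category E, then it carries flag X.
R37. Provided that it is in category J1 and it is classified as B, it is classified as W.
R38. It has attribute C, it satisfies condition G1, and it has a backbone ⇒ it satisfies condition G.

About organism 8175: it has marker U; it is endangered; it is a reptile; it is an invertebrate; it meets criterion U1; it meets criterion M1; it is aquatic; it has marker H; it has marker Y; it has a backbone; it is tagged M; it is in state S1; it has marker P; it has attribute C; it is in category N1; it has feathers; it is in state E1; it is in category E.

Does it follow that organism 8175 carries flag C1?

No

Forward chaining from the given facts derives: satisfies condition D, satisfies condition Z1, carries flag A, has scales, carries flag X, is nocturnal, has attribute Y1, carries flag V1, is warm-blooded, has gills.
Rules concluding "it carries flag C1": R25 needs "it is in category K1"; R34 needs "it meets criterion S" — none of these are established.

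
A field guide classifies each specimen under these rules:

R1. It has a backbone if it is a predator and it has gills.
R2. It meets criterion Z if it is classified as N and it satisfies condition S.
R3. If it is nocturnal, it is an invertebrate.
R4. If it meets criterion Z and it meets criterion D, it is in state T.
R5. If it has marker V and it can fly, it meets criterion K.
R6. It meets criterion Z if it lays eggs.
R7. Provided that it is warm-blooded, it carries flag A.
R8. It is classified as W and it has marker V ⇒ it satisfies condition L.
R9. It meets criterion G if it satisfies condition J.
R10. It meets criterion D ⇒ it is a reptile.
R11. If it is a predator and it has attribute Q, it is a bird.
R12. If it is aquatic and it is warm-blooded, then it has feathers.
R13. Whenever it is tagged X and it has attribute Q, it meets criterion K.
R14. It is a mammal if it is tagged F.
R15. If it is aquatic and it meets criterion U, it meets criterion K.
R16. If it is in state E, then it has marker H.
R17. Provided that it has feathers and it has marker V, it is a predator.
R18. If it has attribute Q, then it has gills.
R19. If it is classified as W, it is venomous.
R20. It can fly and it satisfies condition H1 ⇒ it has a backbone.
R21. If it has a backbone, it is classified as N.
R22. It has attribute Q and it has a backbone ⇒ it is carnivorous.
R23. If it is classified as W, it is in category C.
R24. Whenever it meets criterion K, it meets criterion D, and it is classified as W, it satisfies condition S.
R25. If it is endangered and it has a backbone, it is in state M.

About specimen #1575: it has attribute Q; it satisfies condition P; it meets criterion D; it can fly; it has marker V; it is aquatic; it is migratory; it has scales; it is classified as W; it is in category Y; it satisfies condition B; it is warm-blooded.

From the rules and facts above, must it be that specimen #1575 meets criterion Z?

Yes

By R5 (it has marker V, it can fly): it meets criterion K.
By R12 (it is aquatic, it is warm-blooded): it has feathers.
By R17 (it has feathers, it has marker V): it is a predator.
By R18 (it has attribute Q): it has gills.
By R24 (it meets criterion K, it meets criterion D, it is classified as W): it satisfies condition S.
By R1 (it is a predator, it has gills): it has a backbone.
By R21 (it has a backbone): it is classified as N.
By R2 (it is classified as N, it satisfies condition S): it meets criterion Z.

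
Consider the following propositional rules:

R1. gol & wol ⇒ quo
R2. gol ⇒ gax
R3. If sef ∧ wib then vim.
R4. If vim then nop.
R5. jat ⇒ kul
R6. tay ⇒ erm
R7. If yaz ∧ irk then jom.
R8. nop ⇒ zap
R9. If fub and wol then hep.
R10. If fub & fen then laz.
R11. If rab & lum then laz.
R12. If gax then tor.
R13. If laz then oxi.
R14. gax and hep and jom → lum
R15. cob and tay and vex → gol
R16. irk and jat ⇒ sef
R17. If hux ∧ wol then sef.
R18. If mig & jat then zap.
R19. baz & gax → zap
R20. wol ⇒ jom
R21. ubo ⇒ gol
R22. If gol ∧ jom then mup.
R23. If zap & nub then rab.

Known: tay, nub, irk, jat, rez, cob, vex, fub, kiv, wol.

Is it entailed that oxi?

Forward chaining from the given facts derives: kul, erm, hep, gol, sef, jom, mup, quo, gax, tor, lum.
The only rule concluding oxi is R13, which needs laz; that is never established.

No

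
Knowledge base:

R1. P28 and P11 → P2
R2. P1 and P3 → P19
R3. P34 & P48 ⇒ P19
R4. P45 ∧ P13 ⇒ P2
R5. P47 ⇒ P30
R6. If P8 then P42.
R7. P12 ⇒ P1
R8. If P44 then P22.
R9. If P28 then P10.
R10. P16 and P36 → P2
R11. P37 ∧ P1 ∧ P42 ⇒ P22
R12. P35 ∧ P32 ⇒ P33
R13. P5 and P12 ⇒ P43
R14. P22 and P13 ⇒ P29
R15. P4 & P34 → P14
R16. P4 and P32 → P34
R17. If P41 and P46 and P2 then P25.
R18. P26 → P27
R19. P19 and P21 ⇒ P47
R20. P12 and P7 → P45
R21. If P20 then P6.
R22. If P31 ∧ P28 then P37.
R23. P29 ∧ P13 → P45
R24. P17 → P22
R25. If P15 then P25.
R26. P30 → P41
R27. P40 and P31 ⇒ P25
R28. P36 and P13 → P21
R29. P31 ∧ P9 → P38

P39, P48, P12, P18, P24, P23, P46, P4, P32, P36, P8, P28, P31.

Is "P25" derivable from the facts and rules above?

No

Forward chaining from the given facts derives: P42, P1, P10, P34, P37, P19, P22, P14.
Rules concluding P25: R17 needs P41; R25 needs P15; R27 needs P40 — none of these are established.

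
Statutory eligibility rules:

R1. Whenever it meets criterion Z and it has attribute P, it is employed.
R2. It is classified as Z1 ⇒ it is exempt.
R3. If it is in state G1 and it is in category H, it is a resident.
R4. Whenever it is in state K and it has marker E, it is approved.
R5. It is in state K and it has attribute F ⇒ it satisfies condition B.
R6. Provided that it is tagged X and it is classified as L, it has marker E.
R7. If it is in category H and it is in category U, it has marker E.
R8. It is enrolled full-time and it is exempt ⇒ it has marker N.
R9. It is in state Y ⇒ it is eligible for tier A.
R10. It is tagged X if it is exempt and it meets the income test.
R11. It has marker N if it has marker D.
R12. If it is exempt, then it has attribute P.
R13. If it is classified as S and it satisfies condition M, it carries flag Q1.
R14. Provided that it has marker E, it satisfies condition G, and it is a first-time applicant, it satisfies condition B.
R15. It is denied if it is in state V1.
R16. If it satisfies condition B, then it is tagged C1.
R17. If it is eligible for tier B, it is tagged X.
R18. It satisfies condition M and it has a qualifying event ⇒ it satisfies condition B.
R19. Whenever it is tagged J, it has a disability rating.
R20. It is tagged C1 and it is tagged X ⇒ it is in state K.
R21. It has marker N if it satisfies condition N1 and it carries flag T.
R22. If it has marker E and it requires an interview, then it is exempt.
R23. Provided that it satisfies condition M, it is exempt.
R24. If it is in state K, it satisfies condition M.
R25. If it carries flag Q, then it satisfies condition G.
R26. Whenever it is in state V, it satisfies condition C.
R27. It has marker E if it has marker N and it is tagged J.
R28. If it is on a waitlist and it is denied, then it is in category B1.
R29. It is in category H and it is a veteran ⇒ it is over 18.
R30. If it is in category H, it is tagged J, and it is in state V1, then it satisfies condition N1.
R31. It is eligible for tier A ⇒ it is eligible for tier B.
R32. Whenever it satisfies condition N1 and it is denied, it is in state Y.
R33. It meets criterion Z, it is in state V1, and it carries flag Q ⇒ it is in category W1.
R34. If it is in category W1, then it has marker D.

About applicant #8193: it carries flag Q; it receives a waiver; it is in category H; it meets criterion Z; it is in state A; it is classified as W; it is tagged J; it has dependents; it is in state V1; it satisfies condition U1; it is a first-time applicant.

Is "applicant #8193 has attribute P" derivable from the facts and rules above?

By R15 (it is in state V1): it is denied.
By R25 (it carries flag Q): it satisfies condition G.
By R30 (it is in category H, it is tagged J, it is in state V1): it satisfies condition N1.
By R32 (it satisfies condition N1, it is denied): it is in state Y.
By R33 (it meets criterion Z, it is in state V1, it carries flag Q): it is in category W1.
By R34 (it is in category W1): it has marker D.
By R9 (it is in state Y): it is eligible for tier A.
By R11 (it has marker D): it has marker N.
By R27 (it has marker N, it is tagged J): it has marker E.
By R31 (it is eligible for tier A): it is eligible for tier B.
By R14 (it has marker E, it satisfies condition G, it is a first-time applicant): it satisfies condition B.
By R16 (it satisfies condition B): it is tagged C1.
By R17 (it is eligible for tier B): it is tagged X.
By R20 (it is tagged C1, it is tagged X): it is in state K.
By R24 (it is in state K): it satisfies condition M.
By R23 (it satisfies condition M): it is exempt.
By R12 (it is exempt): it has attribute P.

Yes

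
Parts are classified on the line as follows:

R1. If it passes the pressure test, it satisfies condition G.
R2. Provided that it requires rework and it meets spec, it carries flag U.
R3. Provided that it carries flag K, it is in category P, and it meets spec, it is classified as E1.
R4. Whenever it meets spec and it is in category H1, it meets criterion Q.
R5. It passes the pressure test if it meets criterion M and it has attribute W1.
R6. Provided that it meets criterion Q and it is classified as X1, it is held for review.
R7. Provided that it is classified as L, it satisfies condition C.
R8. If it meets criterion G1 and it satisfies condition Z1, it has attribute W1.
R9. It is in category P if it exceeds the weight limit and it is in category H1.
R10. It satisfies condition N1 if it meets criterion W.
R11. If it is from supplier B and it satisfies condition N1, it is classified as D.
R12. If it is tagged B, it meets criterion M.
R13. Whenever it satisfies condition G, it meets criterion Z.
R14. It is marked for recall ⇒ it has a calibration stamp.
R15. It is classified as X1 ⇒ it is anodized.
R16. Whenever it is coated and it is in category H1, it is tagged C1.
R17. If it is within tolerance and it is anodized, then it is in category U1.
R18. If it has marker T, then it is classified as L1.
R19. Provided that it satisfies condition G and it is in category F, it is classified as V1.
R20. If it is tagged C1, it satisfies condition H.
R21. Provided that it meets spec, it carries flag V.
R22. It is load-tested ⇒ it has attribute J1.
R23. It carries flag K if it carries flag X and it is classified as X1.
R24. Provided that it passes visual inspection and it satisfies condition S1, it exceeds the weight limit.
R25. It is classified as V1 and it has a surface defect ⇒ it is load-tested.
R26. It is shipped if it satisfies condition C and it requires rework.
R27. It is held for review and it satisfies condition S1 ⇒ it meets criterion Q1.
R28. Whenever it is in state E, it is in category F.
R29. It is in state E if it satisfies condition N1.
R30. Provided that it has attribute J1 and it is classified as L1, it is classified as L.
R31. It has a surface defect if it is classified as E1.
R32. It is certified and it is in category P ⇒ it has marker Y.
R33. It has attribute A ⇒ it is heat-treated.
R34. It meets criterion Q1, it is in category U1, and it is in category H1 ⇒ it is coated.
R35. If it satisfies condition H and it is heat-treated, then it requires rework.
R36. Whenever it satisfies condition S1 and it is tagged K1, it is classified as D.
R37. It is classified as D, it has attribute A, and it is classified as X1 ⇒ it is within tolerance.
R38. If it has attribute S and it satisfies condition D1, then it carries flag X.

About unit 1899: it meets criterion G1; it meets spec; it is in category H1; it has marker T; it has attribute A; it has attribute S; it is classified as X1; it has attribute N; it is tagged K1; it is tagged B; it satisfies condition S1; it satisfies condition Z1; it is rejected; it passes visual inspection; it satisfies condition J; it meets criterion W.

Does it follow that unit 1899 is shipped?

Forward chaining from the given facts derives: meets criterion Q, is held for review, has attribute W1, satisfies condition N1, meets criterion M, is anodized, is classified as L1, carries flag V, exceeds the weight limit, meets criterion Q1, is in state E, is heat-treated, is classified as D, is within tolerance, passes the pressure test, is in category P, is in category U1, is in category F, is coated, satisfies condition G, meets criterion Z, is tagged C1, is classified as V1, satisfies condition H, requires rework, carries flag U.
The only rule concluding "it is shipped" is R26, which needs "it satisfies condition C"; that is never established.

No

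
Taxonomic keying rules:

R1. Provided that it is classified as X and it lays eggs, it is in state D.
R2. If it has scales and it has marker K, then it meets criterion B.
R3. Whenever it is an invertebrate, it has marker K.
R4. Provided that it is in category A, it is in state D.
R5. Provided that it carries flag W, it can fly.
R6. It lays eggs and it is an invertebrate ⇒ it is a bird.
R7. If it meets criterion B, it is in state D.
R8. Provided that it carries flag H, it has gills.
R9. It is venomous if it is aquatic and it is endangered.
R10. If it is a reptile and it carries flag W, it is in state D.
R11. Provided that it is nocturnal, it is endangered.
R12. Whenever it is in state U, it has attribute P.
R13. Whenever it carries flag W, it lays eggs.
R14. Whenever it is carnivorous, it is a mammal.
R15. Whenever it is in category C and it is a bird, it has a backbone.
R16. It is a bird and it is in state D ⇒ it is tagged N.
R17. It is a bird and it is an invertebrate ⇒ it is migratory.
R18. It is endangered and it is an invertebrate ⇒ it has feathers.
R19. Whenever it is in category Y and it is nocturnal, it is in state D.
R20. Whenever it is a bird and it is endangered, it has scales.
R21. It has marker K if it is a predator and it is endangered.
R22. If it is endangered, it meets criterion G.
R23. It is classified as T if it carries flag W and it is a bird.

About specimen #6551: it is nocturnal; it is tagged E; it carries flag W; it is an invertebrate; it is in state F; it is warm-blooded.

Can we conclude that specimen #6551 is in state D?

Yes

By R3 (it is an invertebrate): it has marker K.
By R11 (it is nocturnal): it is endangered.
By R13 (it carries flag W): it lays eggs.
By R6 (it lays eggs, it is an invertebrate): it is a bird.
By R20 (it is a bird, it is endangered): it has scales.
By R2 (it has scales, it has marker K): it meets criterion B.
By R7 (it meets criterion B): it is in state D.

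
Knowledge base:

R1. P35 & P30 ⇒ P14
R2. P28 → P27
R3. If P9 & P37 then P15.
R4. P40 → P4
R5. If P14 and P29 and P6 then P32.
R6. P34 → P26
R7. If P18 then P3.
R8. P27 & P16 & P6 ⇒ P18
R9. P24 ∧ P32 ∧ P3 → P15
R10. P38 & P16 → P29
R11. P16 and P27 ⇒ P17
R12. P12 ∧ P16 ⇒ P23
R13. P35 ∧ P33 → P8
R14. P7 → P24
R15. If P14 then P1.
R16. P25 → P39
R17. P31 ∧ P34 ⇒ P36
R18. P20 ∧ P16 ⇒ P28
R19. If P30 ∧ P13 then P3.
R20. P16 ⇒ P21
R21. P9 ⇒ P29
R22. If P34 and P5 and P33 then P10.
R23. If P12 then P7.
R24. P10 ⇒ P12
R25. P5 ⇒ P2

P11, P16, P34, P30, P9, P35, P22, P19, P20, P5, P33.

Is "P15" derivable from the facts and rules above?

Forward chaining from the given facts derives: P14, P26, P8, P1, P28, P21, P29, P10, P12, P2, P27, P17, P23, P7, P24.
Rules concluding P15: R3 needs P37; R9 needs P32 — none of these are established.

No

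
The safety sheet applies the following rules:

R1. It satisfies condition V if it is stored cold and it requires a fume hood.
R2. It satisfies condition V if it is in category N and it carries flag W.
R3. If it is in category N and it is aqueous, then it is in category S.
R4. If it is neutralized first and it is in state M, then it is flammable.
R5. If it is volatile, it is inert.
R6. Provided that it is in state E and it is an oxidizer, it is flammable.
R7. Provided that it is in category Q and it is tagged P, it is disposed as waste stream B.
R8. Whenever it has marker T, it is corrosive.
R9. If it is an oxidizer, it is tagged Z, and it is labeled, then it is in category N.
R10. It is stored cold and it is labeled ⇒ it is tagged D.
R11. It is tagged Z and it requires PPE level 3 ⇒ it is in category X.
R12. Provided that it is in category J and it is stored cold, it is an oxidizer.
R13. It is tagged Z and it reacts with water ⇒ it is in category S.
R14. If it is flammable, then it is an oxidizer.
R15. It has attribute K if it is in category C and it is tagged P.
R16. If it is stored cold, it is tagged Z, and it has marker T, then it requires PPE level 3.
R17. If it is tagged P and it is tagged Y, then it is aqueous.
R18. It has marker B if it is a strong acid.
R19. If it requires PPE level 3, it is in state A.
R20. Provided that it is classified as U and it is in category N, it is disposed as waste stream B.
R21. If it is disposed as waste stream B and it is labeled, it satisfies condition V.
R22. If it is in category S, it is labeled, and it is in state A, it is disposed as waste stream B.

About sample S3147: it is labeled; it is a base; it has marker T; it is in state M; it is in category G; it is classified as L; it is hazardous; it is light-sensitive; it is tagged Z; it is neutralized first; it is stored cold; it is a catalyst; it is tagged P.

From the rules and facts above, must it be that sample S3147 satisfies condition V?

No

Forward chaining from the given facts derives: is flammable, is corrosive, is tagged D, is an oxidizer, requires PPE level 3, is in state A, is in category N, is in category X.
Rules concluding "it satisfies condition V": R1 needs "it requires a fume hood"; R2 needs "it carries flag W"; R21 needs "it is disposed as waste stream B" — none of these are established.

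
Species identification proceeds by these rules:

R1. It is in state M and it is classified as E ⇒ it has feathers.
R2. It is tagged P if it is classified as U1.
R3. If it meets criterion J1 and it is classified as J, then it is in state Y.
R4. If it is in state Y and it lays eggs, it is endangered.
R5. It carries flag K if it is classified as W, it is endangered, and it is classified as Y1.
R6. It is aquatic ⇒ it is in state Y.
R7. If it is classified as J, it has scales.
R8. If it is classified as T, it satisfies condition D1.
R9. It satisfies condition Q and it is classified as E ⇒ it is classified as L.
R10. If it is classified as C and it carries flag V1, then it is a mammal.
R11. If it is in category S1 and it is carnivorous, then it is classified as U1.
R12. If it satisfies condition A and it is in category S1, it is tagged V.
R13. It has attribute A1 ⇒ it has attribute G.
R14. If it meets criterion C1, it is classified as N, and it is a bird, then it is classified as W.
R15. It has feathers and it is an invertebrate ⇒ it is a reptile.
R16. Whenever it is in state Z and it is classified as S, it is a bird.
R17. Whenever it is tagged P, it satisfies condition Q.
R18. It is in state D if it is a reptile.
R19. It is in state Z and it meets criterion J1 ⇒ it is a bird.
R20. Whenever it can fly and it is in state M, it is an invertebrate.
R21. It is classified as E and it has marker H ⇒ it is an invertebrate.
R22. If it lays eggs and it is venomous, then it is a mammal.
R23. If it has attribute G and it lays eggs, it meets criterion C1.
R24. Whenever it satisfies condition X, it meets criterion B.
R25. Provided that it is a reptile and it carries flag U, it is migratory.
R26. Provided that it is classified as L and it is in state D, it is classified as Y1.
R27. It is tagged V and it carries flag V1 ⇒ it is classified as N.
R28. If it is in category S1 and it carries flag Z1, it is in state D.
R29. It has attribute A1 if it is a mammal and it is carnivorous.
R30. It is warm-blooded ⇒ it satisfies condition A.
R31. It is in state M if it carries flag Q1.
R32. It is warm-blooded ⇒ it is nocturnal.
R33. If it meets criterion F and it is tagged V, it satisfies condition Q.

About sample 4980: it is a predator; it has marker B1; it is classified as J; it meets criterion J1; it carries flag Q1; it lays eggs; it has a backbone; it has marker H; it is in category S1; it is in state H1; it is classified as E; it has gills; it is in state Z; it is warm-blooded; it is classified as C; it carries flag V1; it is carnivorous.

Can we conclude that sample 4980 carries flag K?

By R3 (it meets criterion J1, it is classified as J): it is in state Y.
By R4 (it is in state Y, it lays eggs): it is endangered.
By R10 (it is classified as C, it carries flag V1): it is a mammal.
By R11 (it is in category S1, it is carnivorous): it is classified as U1.
By R19 (it is in state Z, it meets criterion J1): it is a bird.
By R21 (it is classified as E, it has marker H): it is an invertebrate.
By R29 (it is a mammal, it is carnivorous): it has attribute A1.
By R30 (it is warm-blooded): it satisfies condition A.
By R31 (it carries flag Q1): it is in state M.
By R1 (it is in state M, it is classified as E): it has feathers.
By R2 (it is classified as U1): it is tagged P.
By R12 (it satisfies condition A, it is in category S1): it is tagged V.
By R13 (it has attribute A1): it has attribute G.
By R15 (it has feathers, it is an invertebrate): it is a reptile.
By R17 (it is tagged P): it satisfies condition Q.
By R18 (it is a reptile): it is in state D.
By R23 (it has attribute G, it lays eggs): it meets criterion C1.
By R27 (it is tagged V, it carries flag V1): it is classified as N.
By R9 (it satisfies condition Q, it is classified as E): it is classified as L.
By R14 (it meets criterion C1, it is classified as N, it is a bird): it is classified as W.
By R26 (it is classified as L, it is in state D): it is classified as Y1.
By R5 (it is classified as W, it is endangered, it is classified as Y1): it carries flag K.

Yes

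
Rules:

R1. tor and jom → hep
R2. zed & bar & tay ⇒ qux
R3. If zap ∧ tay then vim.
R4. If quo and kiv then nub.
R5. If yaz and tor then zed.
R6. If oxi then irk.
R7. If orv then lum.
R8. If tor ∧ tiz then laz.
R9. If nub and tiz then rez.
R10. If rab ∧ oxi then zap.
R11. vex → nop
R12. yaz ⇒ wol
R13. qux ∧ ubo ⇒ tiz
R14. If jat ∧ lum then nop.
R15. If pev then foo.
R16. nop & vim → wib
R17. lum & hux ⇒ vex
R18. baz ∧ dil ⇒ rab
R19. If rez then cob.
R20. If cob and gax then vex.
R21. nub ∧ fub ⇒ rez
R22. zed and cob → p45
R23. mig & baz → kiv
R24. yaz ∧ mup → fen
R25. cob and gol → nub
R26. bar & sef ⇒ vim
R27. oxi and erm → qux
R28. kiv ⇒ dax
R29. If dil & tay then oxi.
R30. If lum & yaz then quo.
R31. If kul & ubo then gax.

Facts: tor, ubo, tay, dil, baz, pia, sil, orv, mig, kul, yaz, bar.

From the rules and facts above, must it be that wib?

zed  (by R5: yaz, tor)
lum  (by R7: orv)
rab  (by R18: baz, dil)
kiv  (by R23: mig, baz)
oxi  (by R29: dil, tay)
quo  (by R30: lum, yaz)
gax  (by R31: kul, ubo)
qux  (by R2: zed, bar, tay)
nub  (by R4: quo, kiv)
zap  (by R10: rab, oxi)
tiz  (by R13: qux, ubo)
vim  (by R3: zap, tay)
rez  (by R9: nub, tiz)
cob  (by R19: rez)
vex  (by R20: cob, gax)
nop  (by R11: vex)
wib  (by R16: nop, vim)

Yes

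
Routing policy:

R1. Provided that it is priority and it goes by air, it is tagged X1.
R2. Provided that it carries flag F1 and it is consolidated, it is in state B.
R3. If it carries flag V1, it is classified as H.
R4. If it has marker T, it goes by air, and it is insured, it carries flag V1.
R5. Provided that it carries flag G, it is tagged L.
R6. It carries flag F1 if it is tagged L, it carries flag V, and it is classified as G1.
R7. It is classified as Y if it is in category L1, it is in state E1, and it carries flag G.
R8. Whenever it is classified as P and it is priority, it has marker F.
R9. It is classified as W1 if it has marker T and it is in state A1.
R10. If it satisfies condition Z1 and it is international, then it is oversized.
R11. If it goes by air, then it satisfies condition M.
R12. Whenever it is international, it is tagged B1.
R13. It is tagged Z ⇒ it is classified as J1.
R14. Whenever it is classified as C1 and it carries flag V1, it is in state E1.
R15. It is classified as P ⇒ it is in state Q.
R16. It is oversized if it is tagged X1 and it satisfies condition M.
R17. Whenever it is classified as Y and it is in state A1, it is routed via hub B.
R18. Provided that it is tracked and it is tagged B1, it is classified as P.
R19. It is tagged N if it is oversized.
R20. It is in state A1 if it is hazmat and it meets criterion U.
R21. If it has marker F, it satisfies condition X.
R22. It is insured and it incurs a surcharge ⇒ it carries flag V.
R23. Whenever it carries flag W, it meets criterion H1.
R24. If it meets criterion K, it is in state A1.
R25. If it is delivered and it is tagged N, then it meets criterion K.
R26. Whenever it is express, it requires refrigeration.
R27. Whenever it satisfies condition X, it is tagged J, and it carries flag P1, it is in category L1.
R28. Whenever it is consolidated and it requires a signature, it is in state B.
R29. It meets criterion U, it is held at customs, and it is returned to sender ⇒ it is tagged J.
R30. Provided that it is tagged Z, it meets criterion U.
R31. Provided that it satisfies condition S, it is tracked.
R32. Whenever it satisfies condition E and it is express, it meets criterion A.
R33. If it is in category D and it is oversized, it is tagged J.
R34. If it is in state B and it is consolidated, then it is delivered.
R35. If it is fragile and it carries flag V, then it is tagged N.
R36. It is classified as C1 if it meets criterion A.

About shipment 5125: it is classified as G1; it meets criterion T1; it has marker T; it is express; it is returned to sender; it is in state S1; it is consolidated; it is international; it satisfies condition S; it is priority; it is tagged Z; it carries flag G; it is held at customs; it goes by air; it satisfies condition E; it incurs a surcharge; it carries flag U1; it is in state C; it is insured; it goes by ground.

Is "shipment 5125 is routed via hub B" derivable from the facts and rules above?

No

Forward chaining from the given facts derives: is tagged X1, carries flag V1, is tagged L, satisfies condition M, is tagged B1, is classified as J1, is oversized, is tagged N, carries flag V, requires refrigeration, meets criterion U, is tracked, meets criterion A, is classified as C1, is classified as H, carries flag F1, is in state E1, is classified as P, is tagged J, is in state B, has marker F, is in state Q, satisfies condition X, is delivered, meets criterion K, is in state A1, is classified as W1.
The only rule concluding "it is routed via hub B" is R17, which needs "it is classified as Y"; that is never established.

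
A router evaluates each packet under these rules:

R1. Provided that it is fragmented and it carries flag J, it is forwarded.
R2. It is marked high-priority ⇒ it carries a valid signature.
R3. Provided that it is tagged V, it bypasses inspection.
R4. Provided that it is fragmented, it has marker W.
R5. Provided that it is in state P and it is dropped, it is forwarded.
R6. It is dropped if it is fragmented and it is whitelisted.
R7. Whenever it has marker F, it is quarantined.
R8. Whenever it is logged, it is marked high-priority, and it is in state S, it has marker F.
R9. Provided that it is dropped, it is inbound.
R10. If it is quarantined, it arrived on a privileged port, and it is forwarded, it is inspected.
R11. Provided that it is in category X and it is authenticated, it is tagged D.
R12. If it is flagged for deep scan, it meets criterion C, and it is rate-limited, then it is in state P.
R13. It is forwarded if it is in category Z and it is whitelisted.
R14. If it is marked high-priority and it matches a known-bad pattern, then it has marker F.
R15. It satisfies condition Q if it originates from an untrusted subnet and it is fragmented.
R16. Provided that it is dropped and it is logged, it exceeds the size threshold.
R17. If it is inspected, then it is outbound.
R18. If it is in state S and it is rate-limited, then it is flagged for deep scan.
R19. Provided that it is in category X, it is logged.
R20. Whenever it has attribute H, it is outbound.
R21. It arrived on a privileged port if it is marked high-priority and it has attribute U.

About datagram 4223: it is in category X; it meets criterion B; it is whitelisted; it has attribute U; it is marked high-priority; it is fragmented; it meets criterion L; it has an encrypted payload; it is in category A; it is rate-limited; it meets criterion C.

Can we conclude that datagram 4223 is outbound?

No

Forward chaining from the given facts derives: carries a valid signature, has marker W, is dropped, is inbound, is logged, arrived on a privileged port, exceeds the size threshold.
Rules concluding "it is outbound": R17 needs "it is inspected"; R20 needs "it has attribute H" — none of these are established.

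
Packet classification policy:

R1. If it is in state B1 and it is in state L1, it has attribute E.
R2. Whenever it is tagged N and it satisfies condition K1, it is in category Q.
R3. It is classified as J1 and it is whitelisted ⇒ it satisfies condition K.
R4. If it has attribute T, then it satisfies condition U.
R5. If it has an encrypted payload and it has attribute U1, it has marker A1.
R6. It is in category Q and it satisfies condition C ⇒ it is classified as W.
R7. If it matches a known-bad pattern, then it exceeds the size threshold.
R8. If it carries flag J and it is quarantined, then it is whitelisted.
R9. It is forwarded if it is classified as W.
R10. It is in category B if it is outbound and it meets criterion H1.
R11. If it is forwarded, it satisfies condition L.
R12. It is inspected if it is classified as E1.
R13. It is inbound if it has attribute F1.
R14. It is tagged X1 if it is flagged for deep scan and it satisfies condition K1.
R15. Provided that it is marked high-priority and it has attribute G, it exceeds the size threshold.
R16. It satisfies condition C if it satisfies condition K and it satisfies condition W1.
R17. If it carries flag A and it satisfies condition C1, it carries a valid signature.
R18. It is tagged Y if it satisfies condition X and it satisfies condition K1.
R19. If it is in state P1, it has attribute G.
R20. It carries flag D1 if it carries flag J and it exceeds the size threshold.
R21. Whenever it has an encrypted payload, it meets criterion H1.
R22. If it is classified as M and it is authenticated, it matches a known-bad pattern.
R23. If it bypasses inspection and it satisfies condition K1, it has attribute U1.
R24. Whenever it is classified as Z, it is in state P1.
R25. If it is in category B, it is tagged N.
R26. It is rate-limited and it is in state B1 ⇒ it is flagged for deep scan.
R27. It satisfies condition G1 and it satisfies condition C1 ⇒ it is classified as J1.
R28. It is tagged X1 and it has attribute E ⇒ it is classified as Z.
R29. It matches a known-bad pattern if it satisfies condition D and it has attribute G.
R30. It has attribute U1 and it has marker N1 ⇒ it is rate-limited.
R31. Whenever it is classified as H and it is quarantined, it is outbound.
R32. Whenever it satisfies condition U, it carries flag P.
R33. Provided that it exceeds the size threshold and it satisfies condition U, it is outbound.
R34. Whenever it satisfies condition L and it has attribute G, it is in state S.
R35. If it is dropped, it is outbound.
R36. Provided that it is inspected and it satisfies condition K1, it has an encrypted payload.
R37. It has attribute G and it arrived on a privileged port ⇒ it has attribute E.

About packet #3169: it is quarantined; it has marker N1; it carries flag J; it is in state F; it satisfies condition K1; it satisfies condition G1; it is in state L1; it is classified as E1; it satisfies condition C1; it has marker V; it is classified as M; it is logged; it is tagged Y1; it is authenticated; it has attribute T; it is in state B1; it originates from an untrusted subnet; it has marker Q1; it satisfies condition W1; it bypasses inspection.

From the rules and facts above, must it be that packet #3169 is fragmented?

No

Forward chaining from the given facts derives: has attribute E, satisfies condition U, is whitelisted, is inspected, matches a known-bad pattern, has attribute U1, is classified as J1, is rate-limited, carries flag P, has an encrypted payload, satisfies condition K, has marker A1, exceeds the size threshold, satisfies condition C, carries flag D1, meets criterion H1, is flagged for deep scan, is outbound, is in category B, is tagged X1, is tagged N, is classified as Z, is in category Q, is classified as W, is forwarded, satisfies condition L, is in state P1, has attribute G, is in state S.
No rule has "it is fragmented" as its conclusion, and it is not among the given facts.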